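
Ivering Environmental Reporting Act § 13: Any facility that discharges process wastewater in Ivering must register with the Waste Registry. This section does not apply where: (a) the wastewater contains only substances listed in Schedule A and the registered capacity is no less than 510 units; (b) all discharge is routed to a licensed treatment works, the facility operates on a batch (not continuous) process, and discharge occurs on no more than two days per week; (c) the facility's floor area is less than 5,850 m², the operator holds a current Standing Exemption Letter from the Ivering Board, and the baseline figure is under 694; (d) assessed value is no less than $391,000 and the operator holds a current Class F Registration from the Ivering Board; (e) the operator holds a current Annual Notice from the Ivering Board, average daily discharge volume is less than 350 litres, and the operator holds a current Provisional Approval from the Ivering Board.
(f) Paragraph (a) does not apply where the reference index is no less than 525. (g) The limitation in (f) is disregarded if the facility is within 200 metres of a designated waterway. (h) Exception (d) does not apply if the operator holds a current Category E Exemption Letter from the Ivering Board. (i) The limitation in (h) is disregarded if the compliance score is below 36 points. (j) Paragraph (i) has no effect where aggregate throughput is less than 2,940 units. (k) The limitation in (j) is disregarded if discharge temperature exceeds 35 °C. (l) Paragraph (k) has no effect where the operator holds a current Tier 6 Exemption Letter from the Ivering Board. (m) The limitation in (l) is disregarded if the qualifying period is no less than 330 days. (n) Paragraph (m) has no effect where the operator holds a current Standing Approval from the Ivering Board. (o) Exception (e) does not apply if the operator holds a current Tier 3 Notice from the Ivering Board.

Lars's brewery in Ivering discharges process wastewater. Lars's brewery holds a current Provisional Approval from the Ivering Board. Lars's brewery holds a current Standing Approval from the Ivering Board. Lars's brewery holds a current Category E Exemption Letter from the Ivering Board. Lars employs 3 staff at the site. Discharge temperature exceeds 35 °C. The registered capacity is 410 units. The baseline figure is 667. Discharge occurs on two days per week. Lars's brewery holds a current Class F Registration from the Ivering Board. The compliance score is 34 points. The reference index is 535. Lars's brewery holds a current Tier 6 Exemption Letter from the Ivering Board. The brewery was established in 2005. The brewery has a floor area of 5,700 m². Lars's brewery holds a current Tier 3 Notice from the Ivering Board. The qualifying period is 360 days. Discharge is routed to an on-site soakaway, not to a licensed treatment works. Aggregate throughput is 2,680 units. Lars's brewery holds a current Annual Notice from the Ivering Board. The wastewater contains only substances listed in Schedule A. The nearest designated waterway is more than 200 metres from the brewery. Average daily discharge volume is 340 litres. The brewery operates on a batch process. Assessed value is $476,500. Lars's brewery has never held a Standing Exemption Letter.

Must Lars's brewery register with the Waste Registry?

Exception (a) requires that the registered capacity is no less than 510 units; but the registered capacity is 410 units, short of 510 units, so (a) is unavailable.
Exception (b) requires that all discharge is routed to a licensed treatment works; but discharge is not routed to a licensed treatment works, so (b) is unavailable.
Exception (c) requires that the operator holds a current Standing Exemption Letter from the Ivering Board; but there is no Standing Exemption Letter in force, so (c) is unavailable.
Exception (d)'s conditions are all satisfied: assessed value is $476,500, meeting the $391,000 threshold; a current Class F Registration is held. Turning to paragraphs (h)–(n): (h) is engaged — a current Category E Exemption Letter is held. (i) would limit (h) — the compliance score is 34 points, below the 36 points limit — but (j) sets (i) aside: (j) operates — aggregate throughput is 2,680 units, less than the 2,940 units limit. (k) would limit (j) — discharge temperature exceeds 35 °C — but (l) sets (k) aside: (l) operates against (k): a current Tier 6 Exemption Letter is held. (m) is triggered (the qualifying period is 360 days, meeting the 330 days threshold), but yields to (n): (n) operates — a current Standing Approval is held. (d) is therefore removed.
All of (e)'s requirements are met (a current Annual Notice is held; average daily discharge volume is 340 litres, less than the 350 litres limit; a current Provisional Approval is held). However, paragraph (o) must be considered: (o) is engaged — a current Tier 3 Notice is held. (e) is therefore removed.
Every exception is unavailable, so the rule governs.

Yes — Lars's brewery must register with the Waste Registry.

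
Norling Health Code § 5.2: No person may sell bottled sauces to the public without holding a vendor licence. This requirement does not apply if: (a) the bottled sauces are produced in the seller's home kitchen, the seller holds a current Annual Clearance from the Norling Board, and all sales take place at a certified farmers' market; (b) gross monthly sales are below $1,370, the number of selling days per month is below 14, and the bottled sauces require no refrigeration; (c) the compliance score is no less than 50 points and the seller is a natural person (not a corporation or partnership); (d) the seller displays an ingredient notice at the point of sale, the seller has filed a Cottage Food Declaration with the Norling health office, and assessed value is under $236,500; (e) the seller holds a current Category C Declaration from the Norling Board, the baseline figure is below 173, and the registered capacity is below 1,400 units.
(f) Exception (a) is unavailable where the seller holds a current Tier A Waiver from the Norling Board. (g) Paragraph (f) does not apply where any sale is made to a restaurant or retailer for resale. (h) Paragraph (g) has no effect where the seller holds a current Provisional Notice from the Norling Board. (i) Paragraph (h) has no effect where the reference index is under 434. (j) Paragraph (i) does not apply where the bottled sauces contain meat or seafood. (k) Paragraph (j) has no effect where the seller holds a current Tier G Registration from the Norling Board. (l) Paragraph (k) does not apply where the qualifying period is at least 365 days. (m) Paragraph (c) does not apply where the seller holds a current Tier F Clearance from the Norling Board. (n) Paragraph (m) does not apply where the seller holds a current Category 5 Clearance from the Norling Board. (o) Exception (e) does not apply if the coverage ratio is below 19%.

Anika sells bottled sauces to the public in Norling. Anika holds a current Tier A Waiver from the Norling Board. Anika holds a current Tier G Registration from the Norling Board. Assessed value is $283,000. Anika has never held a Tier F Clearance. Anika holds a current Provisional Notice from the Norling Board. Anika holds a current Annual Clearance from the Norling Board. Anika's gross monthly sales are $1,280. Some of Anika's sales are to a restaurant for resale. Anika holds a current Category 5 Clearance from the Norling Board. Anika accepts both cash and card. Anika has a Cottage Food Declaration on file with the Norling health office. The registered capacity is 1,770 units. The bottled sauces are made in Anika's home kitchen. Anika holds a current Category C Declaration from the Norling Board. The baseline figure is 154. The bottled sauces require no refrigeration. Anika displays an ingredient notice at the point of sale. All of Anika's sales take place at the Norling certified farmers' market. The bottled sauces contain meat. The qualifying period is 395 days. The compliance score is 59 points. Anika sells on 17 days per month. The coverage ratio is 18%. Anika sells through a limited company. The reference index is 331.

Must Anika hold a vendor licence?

Exception (a)'s conditions are all satisfied: the bottled sauces are home-kitchen produced; a current Annual Clearance is held; all sales are at a certified farmers' market. But applying paragraphs (f)–(l): (f) is triggered — a current Tier A Waiver is held. (g) would limit (f) — some sales are to a restaurant for resale — but (h) sets (g) aside: (h) applies — a current Provisional Notice is held. (i) is triggered (the reference index is 331, under the 434 limit), but is itself disapplied by (j): (j) operates against (i): the bottled sauces contain meat. (k) applies (a current Tier G Registration is held), but is itself disapplied by (l): (l) operates against (k): the qualifying period is 395 days, meeting the 365 days threshold. So (a) is unavailable.
Exception (b) requires that the number of selling days per month is below 14; but the number of selling days per month is 17, not below 14, so (b) is unavailable.
Exception (c) does not apply: the seller operates through a limited company.
Exception (d) fails — assessed value is $283,000, not under $236,500.
Exception (e) does not apply: the registered capacity is 1,770 units, not below 1,400 units.
Every exception is unavailable, so the rule governs.

Yes — Anika must hold a vendor licence.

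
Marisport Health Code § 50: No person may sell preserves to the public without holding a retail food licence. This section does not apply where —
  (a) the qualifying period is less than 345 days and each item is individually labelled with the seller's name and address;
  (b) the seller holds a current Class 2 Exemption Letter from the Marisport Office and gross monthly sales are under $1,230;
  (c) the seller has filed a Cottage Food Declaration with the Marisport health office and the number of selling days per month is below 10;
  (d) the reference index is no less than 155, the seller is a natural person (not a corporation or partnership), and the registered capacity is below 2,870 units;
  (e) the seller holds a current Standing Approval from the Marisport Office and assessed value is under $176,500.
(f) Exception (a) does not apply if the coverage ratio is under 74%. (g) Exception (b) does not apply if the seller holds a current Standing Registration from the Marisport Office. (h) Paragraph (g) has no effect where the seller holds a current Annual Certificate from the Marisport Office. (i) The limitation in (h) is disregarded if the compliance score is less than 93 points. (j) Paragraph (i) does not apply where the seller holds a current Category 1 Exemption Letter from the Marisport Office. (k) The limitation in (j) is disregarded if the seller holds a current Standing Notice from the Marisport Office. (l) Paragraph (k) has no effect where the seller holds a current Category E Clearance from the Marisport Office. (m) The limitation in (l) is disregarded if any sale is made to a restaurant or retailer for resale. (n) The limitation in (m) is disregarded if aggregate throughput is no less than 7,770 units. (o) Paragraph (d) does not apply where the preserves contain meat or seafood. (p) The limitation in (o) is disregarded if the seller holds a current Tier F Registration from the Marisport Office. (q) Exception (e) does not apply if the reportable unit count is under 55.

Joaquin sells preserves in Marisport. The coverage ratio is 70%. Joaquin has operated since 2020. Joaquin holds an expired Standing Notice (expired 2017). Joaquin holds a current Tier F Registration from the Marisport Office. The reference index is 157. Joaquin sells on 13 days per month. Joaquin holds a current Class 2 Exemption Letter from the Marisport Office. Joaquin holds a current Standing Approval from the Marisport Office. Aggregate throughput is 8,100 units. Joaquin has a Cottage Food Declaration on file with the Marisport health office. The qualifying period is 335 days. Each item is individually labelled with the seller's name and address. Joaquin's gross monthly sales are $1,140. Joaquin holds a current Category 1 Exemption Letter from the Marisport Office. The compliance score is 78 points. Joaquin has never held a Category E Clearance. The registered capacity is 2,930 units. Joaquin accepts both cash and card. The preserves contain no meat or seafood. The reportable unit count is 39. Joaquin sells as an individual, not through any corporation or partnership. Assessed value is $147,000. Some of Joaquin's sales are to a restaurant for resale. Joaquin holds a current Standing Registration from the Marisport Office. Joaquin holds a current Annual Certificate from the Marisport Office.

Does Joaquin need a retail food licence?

Exception (a)'s conditions are all satisfied: the qualifying period is 335 days, less than the 345 days limit; items are individually labelled. But applying paragraph (f): (f) operates against (a): the coverage ratio is 70%, under the 74% limit. Exception (a) does not apply.
Exception (b)'s conditions are all satisfied: a current Class 2 Exemption Letter is held; gross monthly sales are $1,140, under the $1,230 limit. As to paragraphs (g)–(n): (g) operates (a current Standing Registration is held), but is set aside by (h): (h) is engaged — a current Annual Certificate is held. (i) would limit (h) — the compliance score is 78 points, less than the 93 points limit — but (j) sets (i) aside: (j) is engaged — a current Category 1 Exemption Letter is held. (k) is not triggered (the Standing Notice is not current), so (j) stands. Exception (b) stands.
Exception (c) requires that the number of selling days per month is below 10; but the number of selling days per month is 13, not below 10, so (c) is unavailable.
Exception (d) fails — the registered capacity is 2,930 units, not below 2,870 units.
Exception (e): a current Standing Approval is held; assessed value is $147,000, under the $176,500 limit — every condition holds. But: (q) is triggered — the reportable unit count is 39, under the 55 limit. (e) is therefore removed.

No — exception (b) applies; Joaquin is not required to hold a retail food licence.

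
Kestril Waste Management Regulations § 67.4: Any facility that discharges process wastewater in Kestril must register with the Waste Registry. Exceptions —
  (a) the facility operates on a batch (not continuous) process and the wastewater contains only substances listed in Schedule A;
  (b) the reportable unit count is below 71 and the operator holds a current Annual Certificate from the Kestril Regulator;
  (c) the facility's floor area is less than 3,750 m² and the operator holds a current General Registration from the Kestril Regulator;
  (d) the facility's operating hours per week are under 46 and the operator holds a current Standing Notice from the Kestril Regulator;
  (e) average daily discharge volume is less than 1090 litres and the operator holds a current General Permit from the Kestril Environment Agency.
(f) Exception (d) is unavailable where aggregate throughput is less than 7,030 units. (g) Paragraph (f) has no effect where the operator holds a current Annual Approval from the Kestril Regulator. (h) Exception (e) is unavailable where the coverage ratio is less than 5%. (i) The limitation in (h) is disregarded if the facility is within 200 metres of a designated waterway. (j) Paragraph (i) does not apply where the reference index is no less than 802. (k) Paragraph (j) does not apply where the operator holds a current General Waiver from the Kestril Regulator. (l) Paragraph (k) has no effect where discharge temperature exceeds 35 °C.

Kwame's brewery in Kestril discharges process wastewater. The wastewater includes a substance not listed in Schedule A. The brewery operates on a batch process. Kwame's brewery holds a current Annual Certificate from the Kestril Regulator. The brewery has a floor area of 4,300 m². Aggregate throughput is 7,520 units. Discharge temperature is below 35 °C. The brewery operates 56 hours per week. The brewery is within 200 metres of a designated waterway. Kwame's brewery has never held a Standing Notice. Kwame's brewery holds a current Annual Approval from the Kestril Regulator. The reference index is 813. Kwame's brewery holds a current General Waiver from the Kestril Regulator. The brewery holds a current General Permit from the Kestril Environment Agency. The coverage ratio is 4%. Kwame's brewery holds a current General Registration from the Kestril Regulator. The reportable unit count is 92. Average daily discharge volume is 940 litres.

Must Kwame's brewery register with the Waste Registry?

No — exception (e) applies; Kwame's brewery is not required to register with the Waste Registry.

Exception (a) fails — the wastewater includes a non-Schedule-A substance.
Exception (b) requires that the reportable unit count is below 71; but the reportable unit count is 92, not below 71, so (b) is unavailable.
Exception (c) does not apply: the facility's floor area is 4,300 m², not less than 3,750 m².
Exception (d) requires that the facility's operating hours per week are under 46; but the facility's operating hours per week are 56, not under 46, so (d) is unavailable.
Exception (e) is satisfied on its face — average daily discharge volume is 940 litres, less than the 1090 litres limit; a current General Permit is held. Applying paragraphs (h)–(l): (h) would limit (e) — the coverage ratio is 4%, less than the 5% limit — but (i) sets (h) aside: (i) is engaged — the brewery is within 200 m of a designated waterway. (j) is triggered (the reference index is 813, meeting the 802 threshold), but is set aside by (k): (k) operates against (j): a current General Waiver is held. (l) does not operate here (discharge temperature is below 35 °C), so (k) stands. (e) remains available.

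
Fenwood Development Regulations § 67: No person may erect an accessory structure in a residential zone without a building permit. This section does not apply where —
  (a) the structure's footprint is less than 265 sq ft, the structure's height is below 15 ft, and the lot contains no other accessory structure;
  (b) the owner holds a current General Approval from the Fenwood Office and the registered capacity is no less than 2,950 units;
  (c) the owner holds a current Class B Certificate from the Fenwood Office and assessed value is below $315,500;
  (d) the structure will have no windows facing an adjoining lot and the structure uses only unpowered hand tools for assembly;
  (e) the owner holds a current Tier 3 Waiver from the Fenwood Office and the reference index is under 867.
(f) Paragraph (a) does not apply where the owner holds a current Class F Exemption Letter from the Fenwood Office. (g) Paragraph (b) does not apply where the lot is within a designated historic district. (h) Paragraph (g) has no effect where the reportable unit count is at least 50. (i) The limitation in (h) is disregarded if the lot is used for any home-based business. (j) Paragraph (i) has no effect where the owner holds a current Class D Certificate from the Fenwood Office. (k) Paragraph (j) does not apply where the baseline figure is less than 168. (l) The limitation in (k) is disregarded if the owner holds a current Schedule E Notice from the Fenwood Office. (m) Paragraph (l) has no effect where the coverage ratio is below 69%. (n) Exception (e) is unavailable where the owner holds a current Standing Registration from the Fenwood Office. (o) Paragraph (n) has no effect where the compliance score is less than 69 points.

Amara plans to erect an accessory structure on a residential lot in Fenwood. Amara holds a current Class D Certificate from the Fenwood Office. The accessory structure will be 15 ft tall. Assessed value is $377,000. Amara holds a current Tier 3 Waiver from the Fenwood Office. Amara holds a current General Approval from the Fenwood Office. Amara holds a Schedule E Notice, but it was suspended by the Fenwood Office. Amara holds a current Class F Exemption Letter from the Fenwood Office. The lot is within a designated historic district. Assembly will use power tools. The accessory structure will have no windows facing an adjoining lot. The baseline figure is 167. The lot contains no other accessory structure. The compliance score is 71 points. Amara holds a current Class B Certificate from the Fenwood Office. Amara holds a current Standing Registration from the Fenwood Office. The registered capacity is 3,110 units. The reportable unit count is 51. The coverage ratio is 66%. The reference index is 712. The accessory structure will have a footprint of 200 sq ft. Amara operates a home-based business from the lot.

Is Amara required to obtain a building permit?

Yes — Amara must obtain a building permit.

Exception (a) fails — the structure's height is 15 ft, not below 15 ft.
Exception (b): a current General Approval is held; the registered capacity is 3,110 units, meeting the 2,950 units threshold — every condition holds. Turning to paragraphs (g)–(m): (g) operates — the lot is in a historic district. (h) would limit (g) — the reportable unit count is 51, meeting the 50 threshold — but (i) sets (h) aside: (i) is triggered — a home-based business operates on the lot. (j) applies (a current Class D Certificate is held), but is itself disapplied by (k): (k) operates against (j): the baseline figure is 167, less than the 168 limit. (l), which would lift (k), is inapplicable — the Schedule E Notice is not current. (b) is therefore removed.
Exception (c) requires that assessed value is below $315,500; but assessed value is $377,000, not below $315,500, so (c) is unavailable.
Exception (d) requires that the structure uses only unpowered hand tools for assembly; but assembly uses power tools, so (d) is unavailable.
Exception (e)'s conditions are all satisfied: a current Tier 3 Waiver is held; the reference index is 712, under the 867 limit. But applying paragraphs (n)–(o): (n) is triggered — a current Standing Registration is held. (o) is inapplicable (the compliance score is 71 points, not less than 69 points), so (n) stands. (e) is therefore removed.
No exception displaces § 67.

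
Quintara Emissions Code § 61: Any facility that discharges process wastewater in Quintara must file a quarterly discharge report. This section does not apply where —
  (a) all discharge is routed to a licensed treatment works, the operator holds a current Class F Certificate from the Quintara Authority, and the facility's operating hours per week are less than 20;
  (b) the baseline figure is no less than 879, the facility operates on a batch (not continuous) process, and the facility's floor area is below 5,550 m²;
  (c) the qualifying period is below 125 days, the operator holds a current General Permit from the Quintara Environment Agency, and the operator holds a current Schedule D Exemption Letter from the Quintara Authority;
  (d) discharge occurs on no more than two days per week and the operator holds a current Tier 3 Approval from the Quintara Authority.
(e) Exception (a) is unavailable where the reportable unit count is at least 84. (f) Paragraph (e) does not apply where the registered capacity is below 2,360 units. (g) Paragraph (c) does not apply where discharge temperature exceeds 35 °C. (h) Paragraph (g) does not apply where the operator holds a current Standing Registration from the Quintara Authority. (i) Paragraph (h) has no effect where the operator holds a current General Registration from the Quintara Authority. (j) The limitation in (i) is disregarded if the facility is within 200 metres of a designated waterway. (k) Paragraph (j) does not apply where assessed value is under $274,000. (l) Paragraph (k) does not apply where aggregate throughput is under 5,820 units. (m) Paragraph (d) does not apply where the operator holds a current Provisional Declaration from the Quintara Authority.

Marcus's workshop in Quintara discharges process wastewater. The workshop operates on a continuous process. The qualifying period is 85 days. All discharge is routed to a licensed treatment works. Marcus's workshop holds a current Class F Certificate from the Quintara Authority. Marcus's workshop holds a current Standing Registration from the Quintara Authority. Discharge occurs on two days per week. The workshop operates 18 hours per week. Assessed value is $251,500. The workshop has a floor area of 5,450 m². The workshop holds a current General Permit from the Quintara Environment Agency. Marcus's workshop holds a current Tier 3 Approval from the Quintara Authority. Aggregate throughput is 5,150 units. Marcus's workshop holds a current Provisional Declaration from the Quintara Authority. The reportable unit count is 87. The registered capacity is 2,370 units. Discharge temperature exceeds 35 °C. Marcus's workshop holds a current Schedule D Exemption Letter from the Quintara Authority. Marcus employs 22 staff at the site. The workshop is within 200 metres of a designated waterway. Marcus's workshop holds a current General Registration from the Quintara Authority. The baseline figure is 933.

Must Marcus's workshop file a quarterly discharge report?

All of (a)'s requirements are met (discharge is routed to a licensed treatment works; a current Class F Certificate is held; the facility's operating hours per week are 18, less than the 20 limit). But: (e) is engaged — the reportable unit count is 87, meeting the 84 threshold. (f) is not engaged (the registered capacity is 2,370 units, not below 2,360 units), so (e) stands. So (a) is unavailable.
Exception (b) fails — the facility operates on a continuous process.
Exception (c): the qualifying period is 85 days, below the 125 days limit; a current General Permit is held; a current Schedule D Exemption Letter is held — every condition holds. Applying paragraphs (g)–(l): (g) applies (discharge temperature exceeds 35 °C), but is overridden by (h): (h) applies — a current Standing Registration is held. (i) applies (a current General Registration is held), but is set aside by (j): (j) applies — the workshop is within 200 m of a designated waterway. (k) would limit (j) — assessed value is $251,500, under the $274,000 limit — but (l) sets (k) aside: (l) operates against (k): aggregate throughput is 5,150 units, under the 5,820 units limit. So (c) applies.
Exception (d): discharge occurs on no more than two days per week; a current Tier 3 Approval is held — every condition holds. However, paragraph (m) must be considered: (m) is triggered — a current Provisional Declaration is held. Exception (d) does not apply.

No — exception (c) applies; Marcus's workshop is not required to file a quarterly discharge report.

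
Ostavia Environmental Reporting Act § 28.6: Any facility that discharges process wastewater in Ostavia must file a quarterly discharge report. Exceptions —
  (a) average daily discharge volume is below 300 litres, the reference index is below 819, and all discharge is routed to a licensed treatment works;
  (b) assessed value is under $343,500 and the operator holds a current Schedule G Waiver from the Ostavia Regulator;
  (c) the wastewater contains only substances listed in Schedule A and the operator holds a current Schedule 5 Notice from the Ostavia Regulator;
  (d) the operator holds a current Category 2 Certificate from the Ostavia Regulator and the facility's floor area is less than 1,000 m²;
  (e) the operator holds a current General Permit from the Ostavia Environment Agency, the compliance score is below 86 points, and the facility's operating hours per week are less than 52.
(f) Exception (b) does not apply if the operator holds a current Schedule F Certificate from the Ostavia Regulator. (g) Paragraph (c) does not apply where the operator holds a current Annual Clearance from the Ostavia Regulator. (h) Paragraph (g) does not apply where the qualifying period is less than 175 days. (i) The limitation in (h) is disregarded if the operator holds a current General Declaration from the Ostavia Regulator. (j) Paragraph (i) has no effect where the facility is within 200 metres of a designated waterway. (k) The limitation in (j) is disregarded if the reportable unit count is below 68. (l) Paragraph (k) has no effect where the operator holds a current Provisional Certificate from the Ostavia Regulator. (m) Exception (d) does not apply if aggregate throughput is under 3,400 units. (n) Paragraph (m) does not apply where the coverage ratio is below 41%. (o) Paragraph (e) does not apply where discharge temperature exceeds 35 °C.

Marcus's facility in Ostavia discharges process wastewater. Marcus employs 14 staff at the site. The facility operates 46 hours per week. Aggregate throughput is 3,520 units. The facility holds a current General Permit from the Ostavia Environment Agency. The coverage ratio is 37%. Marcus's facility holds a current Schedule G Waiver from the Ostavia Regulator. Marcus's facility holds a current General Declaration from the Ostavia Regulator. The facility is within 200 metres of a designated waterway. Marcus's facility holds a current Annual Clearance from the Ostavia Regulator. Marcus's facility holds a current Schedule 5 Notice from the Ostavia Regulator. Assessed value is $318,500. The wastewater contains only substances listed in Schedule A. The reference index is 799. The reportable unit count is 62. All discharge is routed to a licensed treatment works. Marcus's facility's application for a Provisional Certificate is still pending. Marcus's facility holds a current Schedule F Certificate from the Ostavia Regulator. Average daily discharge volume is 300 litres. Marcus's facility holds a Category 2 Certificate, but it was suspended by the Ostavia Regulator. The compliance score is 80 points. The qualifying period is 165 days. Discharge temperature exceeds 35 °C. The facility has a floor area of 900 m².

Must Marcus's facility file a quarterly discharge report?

Exception (a) does not apply: average daily discharge volume is 300 litres, not below 300 litres.
Exception (b) is satisfied on its face — assessed value is $318,500, under the $343,500 limit; a current Schedule G Waiver is held. Turning to paragraph (f): (f) operates against (b): a current Schedule F Certificate is held. (b) is therefore removed.
Exception (c) is satisfied on its face — the wastewater is Schedule-A-only; a current Schedule 5 Notice is held. But applying paragraphs (g)–(l): (g) operates against (c): a current Annual Clearance is held. (h) is triggered (the qualifying period is 165 days, less than the 175 days limit), but yields to (i): (i) applies — a current General Declaration is held. (j) applies (the facility is within 200 m of a designated waterway), but is set aside by (k): (k) operates against (j): the reportable unit count is 62, below the 68 limit. (l), which would lift (k), is inapplicable — the Provisional Certificate is not current. So (c) is unavailable.
Exception (d) does not apply: no current Category 2 Certificate is held.
Exception (e) is satisfied on its face — a current General Permit is held; the compliance score is 80 points, below the 86 points limit; the facility's operating hours per week are 46, less than the 52 limit. But: (o) is triggered — discharge temperature exceeds 35 °C. Exception (e) does not apply.
None of the exceptions is available; § 28.6 applies in full.

Yes — Marcus's facility must file a quarterly discharge report.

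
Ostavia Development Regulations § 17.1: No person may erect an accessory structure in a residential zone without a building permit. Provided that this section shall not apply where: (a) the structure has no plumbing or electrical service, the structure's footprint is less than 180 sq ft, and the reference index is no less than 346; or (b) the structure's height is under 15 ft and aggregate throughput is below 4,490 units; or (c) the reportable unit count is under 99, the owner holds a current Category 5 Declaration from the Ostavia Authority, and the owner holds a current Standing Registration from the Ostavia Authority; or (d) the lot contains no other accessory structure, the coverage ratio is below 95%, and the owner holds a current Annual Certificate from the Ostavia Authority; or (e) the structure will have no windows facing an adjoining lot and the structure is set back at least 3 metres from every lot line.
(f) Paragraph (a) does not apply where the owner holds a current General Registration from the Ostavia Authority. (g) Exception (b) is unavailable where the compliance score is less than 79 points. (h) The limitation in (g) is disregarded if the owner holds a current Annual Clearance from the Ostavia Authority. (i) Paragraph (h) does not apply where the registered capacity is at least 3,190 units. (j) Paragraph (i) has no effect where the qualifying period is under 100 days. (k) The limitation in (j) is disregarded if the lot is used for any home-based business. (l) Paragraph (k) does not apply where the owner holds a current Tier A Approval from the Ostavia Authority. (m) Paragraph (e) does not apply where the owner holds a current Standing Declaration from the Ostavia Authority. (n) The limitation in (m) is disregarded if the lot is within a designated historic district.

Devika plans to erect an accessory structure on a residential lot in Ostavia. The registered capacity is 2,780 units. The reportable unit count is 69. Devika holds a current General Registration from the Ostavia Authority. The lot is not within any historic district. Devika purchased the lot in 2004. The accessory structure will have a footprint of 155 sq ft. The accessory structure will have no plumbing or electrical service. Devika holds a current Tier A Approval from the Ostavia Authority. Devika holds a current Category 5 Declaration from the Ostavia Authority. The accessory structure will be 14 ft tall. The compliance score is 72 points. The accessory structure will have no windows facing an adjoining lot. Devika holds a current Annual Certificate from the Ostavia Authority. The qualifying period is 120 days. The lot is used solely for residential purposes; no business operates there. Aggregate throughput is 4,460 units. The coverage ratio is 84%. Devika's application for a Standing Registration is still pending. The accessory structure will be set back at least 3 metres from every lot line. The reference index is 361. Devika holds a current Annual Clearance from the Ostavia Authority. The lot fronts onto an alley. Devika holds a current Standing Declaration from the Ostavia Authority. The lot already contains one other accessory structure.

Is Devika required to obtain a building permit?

No — exception (b) applies; Devika does not need a building permit.

All of (a)'s requirements are met (there is no plumbing or electrical service; the structure's footprint is 155 sq ft, less than the 180 sq ft limit; the reference index is 361, meeting the 346 threshold). But applying paragraph (f): (f) is triggered — a current General Registration is held. (a) is therefore removed.
Exception (b)'s conditions are all satisfied: the structure's height is 14 ft, under the 15 ft limit; aggregate throughput is 4,460 units, below the 4,490 units limit. As to paragraphs (g)–(l): (g) is triggered (the compliance score is 72 points, less than the 79 points limit), but is itself disapplied by (h): (h) operates against (g): a current Annual Clearance is held. (i) is inapplicable (the registered capacity is 2,780 units, short of 3,190 units), so (h) stands. So (b) applies.
Exception (c) fails — the Standing Registration is not current.
Exception (d) does not apply: the lot already has another accessory structure.
All of (e)'s requirements are met (no windows face an adjoining lot; the setback is at least 3 m on every side). Turning to paragraphs (m)–(n): (m) applies — a current Standing Declaration is held. (n) is inapplicable (the lot is not in a historic district), so (m) stands. So (e) is unavailable.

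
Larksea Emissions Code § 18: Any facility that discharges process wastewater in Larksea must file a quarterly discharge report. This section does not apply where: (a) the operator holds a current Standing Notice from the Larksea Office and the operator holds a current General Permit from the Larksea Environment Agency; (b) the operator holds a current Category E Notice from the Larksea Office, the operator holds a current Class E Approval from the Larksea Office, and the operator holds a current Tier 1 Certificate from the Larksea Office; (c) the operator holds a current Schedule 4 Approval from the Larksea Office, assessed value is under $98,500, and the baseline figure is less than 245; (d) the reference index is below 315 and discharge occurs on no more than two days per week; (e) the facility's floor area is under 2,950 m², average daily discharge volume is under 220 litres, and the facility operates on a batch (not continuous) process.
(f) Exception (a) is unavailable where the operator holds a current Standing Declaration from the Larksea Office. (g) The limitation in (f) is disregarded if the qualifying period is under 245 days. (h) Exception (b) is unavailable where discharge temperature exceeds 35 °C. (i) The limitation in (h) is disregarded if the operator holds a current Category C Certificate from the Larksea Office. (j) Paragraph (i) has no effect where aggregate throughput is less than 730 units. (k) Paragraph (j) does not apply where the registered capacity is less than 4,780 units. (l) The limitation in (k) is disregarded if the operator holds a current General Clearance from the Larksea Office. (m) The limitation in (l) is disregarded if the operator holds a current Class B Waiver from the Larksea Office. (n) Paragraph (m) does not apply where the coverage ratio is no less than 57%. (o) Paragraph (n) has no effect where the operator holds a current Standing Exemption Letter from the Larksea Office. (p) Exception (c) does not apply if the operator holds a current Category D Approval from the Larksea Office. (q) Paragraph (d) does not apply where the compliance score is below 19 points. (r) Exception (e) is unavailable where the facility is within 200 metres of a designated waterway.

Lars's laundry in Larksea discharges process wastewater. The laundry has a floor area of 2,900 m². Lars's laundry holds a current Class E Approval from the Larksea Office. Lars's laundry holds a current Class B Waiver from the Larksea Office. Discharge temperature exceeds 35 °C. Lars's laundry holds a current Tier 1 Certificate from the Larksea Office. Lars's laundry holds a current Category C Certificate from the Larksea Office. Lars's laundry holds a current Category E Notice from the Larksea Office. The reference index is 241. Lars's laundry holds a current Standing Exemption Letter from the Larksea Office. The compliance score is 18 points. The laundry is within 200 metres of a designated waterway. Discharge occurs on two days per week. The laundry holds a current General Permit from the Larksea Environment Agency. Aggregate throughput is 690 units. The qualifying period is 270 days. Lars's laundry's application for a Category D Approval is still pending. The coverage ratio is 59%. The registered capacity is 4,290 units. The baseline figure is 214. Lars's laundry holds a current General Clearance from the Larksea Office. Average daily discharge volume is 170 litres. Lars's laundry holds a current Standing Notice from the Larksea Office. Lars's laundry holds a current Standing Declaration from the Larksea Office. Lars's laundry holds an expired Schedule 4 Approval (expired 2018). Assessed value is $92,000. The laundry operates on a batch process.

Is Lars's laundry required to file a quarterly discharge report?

Exception (a)'s conditions are all satisfied: a current Standing Notice is held; a current General Permit is held. However, paragraphs (f)–(g) must be considered: (f) operates against (a): a current Standing Declaration is held. (g), which would lift (f), is inapplicable — the qualifying period is 270 days, not under 245 days. (a) is therefore removed.
Exception (b)'s conditions are all satisfied: a current Category E Notice is held; a current Class E Approval is held; a current Tier 1 Certificate is held. Applying paragraphs (h)–(o): (h) operates (discharge temperature exceeds 35 °C), but yields to (i): (i) operates against (h): a current Category C Certificate is held. (j) would limit (i) — aggregate throughput is 690 units, less than the 730 units limit — but (k) sets (j) aside: (k) is engaged — the registered capacity is 4,290 units, less than the 4,780 units limit. (l) is triggered (a current General Clearance is held), but is set aside by (m): (m) operates against (l): a current Class B Waiver is held. (n) would limit (m) — the coverage ratio is 59%, meeting the 57% threshold — but (o) sets (n) aside: (o) operates against (n): a current Standing Exemption Letter is held. So (b) applies.
Exception (c) fails — the Schedule 4 Approval is not current.
Exception (d): the reference index is 241, below the 315 limit; discharge occurs on no more than two days per week — every condition holds. But applying paragraph (q): (q) applies — the compliance score is 18 points, below the 19 points limit. Exception (d) does not apply.
Exception (e): the facility's floor area is 2,900 m², under the 2,950 m² limit; average daily discharge volume is 170 litres, under the 220 litres limit; the facility operates on a batch process — every condition holds. Turning to paragraph (r): (r) operates against (e): the laundry is within 200 m of a designated waterway. Exception (e) does not apply.

No — exception (b) applies; Lars's laundry is not required to file a quarterly discharge report.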